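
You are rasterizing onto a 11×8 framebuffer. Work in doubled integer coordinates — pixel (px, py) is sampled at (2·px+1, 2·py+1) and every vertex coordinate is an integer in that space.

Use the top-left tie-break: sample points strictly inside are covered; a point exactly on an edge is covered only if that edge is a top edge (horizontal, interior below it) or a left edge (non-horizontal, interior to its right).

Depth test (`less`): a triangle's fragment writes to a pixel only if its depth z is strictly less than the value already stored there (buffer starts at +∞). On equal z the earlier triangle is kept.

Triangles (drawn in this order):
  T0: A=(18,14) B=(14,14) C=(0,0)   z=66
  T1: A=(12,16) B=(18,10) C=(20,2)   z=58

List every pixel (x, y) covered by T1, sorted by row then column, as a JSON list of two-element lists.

T0:
  2·area = 56
  edge (18, 14)→(14, 14): d=(-4,0) right/bottom  bias=-1
  edge (14, 14)→(0, 0): d=(-14,-14) top-left  bias=+0
  edge (0, 0)→(18, 14): d=(18,14) right/bottom  bias=-1
    (0,0)@(1, 1): e=[52,0,4] → █  [on edge]
    (1,0)@(3, 1): e=[52,28,-24] → ·
    (0,1)@(1, 3): e=[44,-28,40] → ·
    (1,1)@(3, 3): e=[44,0,12] → █  [on edge]
    (2,1)@(5, 3): e=[44,28,-16] → ·
    (1,2)@(3, 5): e=[36,-28,48] → ·
    (2,2)@(5, 5): e=[36,0,20] → █  [on edge]
    (3,2)@(7, 5): e=[36,28,-8] → ·
    (2,3)@(5, 7): e=[28,-28,56] → ·
    (3,3)@(7, 7): e=[28,0,28] → █  [on edge]
    (4,3)@(9, 7): e=[28,28,0] → ·  [on edge]
    (3,4)@(7, 9): e=[20,-28,64] → ·
    (4,4)@(9, 9): e=[20,0,36] → █  [on edge]
    (5,5)@(11, 11): e=[12,0,44] → █  [on edge]
    (6,6)@(13, 13): e=[4,0,52] → █  [on edge]
    (7,7)@(15, 15): e=[-4,0,60] → ·  [on edge]
  covered (10 px):
    █ · · · · · · · · · ·
    · █ · · · · · · · · ·
    · · █ · · · · · · · ·
    · · · █ · · · · · · ·
    · · · · █ █ · · · · ·
    · · · · · █ █ · · · ·
    · · · · · · █ █ · · ·
    · · · · · · · · · · ·
T1:
  2·area = 36  (B↔C swapped to make it positive)
  edge (12, 16)→(20, 2): d=(8,-14) top-left  bias=+0
  edge (20, 2)→(18, 10): d=(-2,8) right/bottom  bias=-1
  edge (18, 10)→(12, 16): d=(-6,6) right/bottom  bias=-1
    (9,2)@(19, 5): e=[10,2,24] → █
    (10,2)@(21, 5): e=[38,-14,12] → ·
    (9,3)@(19, 7): e=[26,-2,12] → ·
    (10,3)@(21, 7): e=[54,-18,0] → ·  [on edge]
    (8,4)@(17, 9): e=[14,10,12] → █
    (9,4)@(19, 9): e=[42,-6,0] → ·  [on edge]
    (7,5)@(15, 11): e=[2,22,12] → █
    (8,5)@(17, 11): e=[30,6,0] → ·  [on edge]
    (7,6)@(15, 13): e=[18,18,0] → ·  [on edge]
    (6,7)@(13, 15): e=[6,30,0] → ·  [on edge]
  covered (3 px):
    · · · · · · · · · · ·
    · · · · · · · · · · ·
    · · · · · · · · · █ ·
    · · · · · · · · · · ·
    · · · · · · · · █ · ·
    · · · · · · · █ · · ·
    · · · · · · · · · · ·
    · · · · · · · · · · ·

Result: [[9,2],[8,4],[7,5]]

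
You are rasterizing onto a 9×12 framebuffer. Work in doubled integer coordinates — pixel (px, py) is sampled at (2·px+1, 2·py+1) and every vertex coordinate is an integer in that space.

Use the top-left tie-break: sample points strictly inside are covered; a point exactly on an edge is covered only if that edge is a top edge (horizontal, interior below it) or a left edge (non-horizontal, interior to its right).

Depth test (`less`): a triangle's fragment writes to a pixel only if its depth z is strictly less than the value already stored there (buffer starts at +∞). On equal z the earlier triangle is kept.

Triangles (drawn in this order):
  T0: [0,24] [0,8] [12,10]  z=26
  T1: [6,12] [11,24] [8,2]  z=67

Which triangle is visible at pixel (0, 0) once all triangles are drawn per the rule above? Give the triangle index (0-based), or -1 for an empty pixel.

T0:
  2·area = 192
  edge (0, 24)→(0, 8): d=(0,-16) top-left  bias=+0
  edge (0, 8)→(12, 10): d=(12,2) right/bottom  bias=-1
  edge (12, 10)→(0, 24): d=(-12,14) right/bottom  bias=-1
    (0,4)@(1, 9): e=[16,10,166] → X
    (1,4)@(3, 9): e=[48,6,138] → X
    (2,4)@(5, 9): e=[80,2,110] → X
    (3,4)@(7, 9): e=[112,-2,82] → .
    (0,5)@(1, 11): e=[16,34,142] → X
    (3,5)@(7, 11): e=[112,22,58] → X
    (4,5)@(9, 11): e=[144,18,30] → X
    (5,5)@(11, 11): e=[176,14,2] → X
    (6,5)@(13, 11): e=[208,10,-26] → .
    (0,6)@(1, 13): e=[16,58,118] → X
    (5,6)@(11, 13): e=[176,38,-22] → .
    (0,7)@(1, 15): e=[16,82,94] → X
  covered (24 px):
    . . . . . . . . .
    . . . . . . . . .
    . . . . . . . . .
    . . . . . . . . .
    X X X . . . . . .
    X X X X X X . . .
    X X X X X . . . .
    X X X X . . . . .
    X X X . . . . . .
    X X . . . . . . .
    X . . . . . . . .
    . . . . . . . . .
T1:
  2·area = 74  (B↔C swapped to make it positive)
  edge (6, 12)→(8, 2): d=(2,-10) top-left  bias=+0
  edge (8, 2)→(11, 24): d=(3,22) right/bottom  bias=-1
  edge (11, 24)→(6, 12): d=(-5,-12) top-left  bias=+0
    (3,3)@(7, 7): e=[0,37,37] → X  [on edge]
    (4,3)@(9, 7): e=[20,-7,61] → .
    (3,4)@(7, 9): e=[4,43,27] → X
    (4,4)@(9, 9): e=[24,-1,51] → .
    (3,5)@(7, 11): e=[8,49,17] → X
    (4,5)@(9, 11): e=[28,5,41] → X
    (5,5)@(11, 11): e=[48,-39,65] → .
    (3,6)@(7, 13): e=[12,55,7] → X
    (5,6)@(11, 13): e=[52,-33,55] → .
    (3,7)@(7, 15): e=[16,61,-3] → .
    (4,7)@(9, 15): e=[36,17,21] → X
    (5,7)@(11, 15): e=[56,-27,45] → .
    (2,8)@(5, 17): e=[0,111,-37] → .  [on edge]
  covered (9 px):
    . . . . . . . . .
    . . . . . . . . .
    . . . . . . . . .
    . . . X . . . . .
    . . . X . . . . .
    . . . X X . . . .
    . . . X X . . . .
    . . . . X . . . .
    . . . . X . . . .
    . . . . X . . . .
    . . . . . . . . .
    . . . . . . . . .

Z-buffer (winner per pixel, '.' = empty):
  . . . . . . . . .
  . . . . . . . . .
  . . . . . . . . .
  . . . 1 . . . . .
  0 0 0 1 . . . . .
  0 0 0 0 0 0 . . .
  0 0 0 0 0 . . . .
  0 0 0 0 1 . . . .
  0 0 0 . 1 . . . .
  0 0 . . 1 . . . .
  0 . . . . . . . .
  . . . . . . . . .

Result: -1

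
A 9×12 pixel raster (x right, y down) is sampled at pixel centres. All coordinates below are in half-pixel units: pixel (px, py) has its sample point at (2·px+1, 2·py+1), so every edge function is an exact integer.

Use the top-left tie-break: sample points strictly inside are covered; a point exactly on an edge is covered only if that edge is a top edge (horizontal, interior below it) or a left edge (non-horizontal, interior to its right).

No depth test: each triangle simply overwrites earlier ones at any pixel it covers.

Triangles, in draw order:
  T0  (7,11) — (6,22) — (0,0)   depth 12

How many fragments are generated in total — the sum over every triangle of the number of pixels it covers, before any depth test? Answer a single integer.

T0:
  2·area = 88
  edge (7, 11)→(6, 22): d=(-1,11) right/bottom  bias=-1
  edge (6, 22)→(0, 0): d=(-6,-22) top-left  bias=+0
  edge (0, 0)→(7, 11): d=(7,11) right/bottom  bias=-1
    (0,1)@(1, 3): e=[74,4,10] → █
    (1,1)@(3, 3): e=[52,48,-12] → ·
    (0,2)@(1, 5): e=[72,-8,24] → ·
    (1,2)@(3, 5): e=[50,36,2] → █
    (2,2)@(5, 5): e=[28,80,-20] → ·
    (1,3)@(3, 7): e=[48,24,16] → █
    (2,3)@(5, 7): e=[26,68,-6] → ·
    (1,4)@(3, 9): e=[46,12,30] → █
    (2,4)@(5, 9): e=[24,56,8] → █
    (3,4)@(7, 9): e=[2,100,-14] → ·
    (1,5)@(3, 11): e=[44,0,44] → █  [on edge]
    (3,5)@(7, 11): e=[0,88,0] → ·  [on edge]
  covered (10 px):
    · · · · · · · · ·
    █ · · · · · · · ·
    · █ · · · · · · ·
    · █ · · · · · · ·
    · █ █ · · · · · ·
    · █ █ · · · · · ·
    · · █ · · · · · ·
    · · █ · · · · · ·
    · · █ · · · · · ·
    · · · · · · · · ·
    · · · · · · · · ·
    · · · · · · · · ·

Result: 10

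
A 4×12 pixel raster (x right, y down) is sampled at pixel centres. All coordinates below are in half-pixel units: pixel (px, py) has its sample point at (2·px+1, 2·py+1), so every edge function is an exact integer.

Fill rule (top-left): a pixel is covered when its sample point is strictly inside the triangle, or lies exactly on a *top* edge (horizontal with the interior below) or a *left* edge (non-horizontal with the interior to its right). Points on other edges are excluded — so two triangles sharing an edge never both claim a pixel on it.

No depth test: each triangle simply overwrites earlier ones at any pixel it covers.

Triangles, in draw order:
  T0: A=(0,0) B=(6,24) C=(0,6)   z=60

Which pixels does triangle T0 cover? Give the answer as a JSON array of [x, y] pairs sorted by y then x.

T0:
  2·area = 36
  edge (0, 0)→(6, 24): d=(6,24) right/bottom  bias=-1
  edge (6, 24)→(0, 6): d=(-6,-18) top-left  bias=+0
  edge (0, 6)→(0, 0): d=(0,-6) top-left  bias=+0
    (0,2)@(1, 5): e=[6,24,6] → #
    (1,2)@(3, 5): e=[-42,60,18] → ·
    (0,3)@(1, 7): e=[18,12,6] → #
    (1,3)@(3, 7): e=[-30,48,18] → ·
    (0,4)@(1, 9): e=[30,0,6] → #  [on edge]
    (1,4)@(3, 9): e=[-18,36,18] → ·
    (0,5)@(1, 11): e=[42,-12,6] → ·
    (1,6)@(3, 13): e=[6,12,18] → #
    (2,6)@(5, 13): e=[-42,48,30] → ·
    (1,7)@(3, 15): e=[18,0,18] → #  [on edge]
    (2,7)@(5, 15): e=[-30,36,30] → ·
    (1,8)@(3, 17): e=[30,-12,18] → ·
    (2,10)@(5, 21): e=[6,0,30] → #  [on edge]
  covered (6 px):
    · · · ·
    · · · ·
    # · · ·
    # · · ·
    # · · ·
    · · · ·
    · # · ·
    · # · ·
    · · · ·
    · · · ·
    · · # ·
    · · · ·

Final: [[0,2],[0,3],[0,4],[1,6],[1,7],[2,10]]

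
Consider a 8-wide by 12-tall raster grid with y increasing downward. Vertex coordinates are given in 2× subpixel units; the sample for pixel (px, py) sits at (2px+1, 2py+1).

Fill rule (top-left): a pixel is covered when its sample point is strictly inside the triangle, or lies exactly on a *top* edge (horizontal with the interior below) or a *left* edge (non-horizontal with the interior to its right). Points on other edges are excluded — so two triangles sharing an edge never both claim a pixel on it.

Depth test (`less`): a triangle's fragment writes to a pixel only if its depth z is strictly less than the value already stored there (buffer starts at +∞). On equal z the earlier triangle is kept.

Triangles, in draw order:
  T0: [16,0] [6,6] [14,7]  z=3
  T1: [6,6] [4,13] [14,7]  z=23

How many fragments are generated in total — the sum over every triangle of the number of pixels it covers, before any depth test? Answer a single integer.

T0:
  2·area = 58  (B↔C swapped to make it positive)
  edge (16, 0)→(14, 7): d=(-2,7) right/bottom  bias=-1
  edge (14, 7)→(6, 6): d=(-8,-1) top-left  bias=+0
  edge (6, 6)→(16, 0): d=(10,-6) top-left  bias=+0
    (7,0)@(15, 1): e=[5,49,4] → █
    (5,1)@(11, 3): e=[29,29,0] → █  [on edge]
    (6,1)@(13, 3): e=[15,31,12] → █
    (4,2)@(9, 5): e=[39,11,8] → █
    (7,2)@(15, 5): e=[-3,17,44] → ·
    (4,3)@(9, 7): e=[35,-5,28] → ·
    (5,3)@(11, 7): e=[21,-3,40] → ·
    (6,3)@(13, 7): e=[7,-1,52] → ·
    (0,4)@(1, 9): e=[87,-29,0] → ·  [on edge]
  covered (7 px):
    · · · · · · · █
    · · · · · █ █ █
    · · · · █ █ █ ·
    · · · · · · · ·
    · · · · · · · ·
    · · · · · · · ·
    · · · · · · · ·
    · · · · · · · ·
    · · · · · · · ·
    · · · · · · · ·
    · · · · · · · ·
    · · · · · · · ·
T1:
  2·area = 58  (B↔C swapped to make it positive)
  edge (6, 6)→(14, 7): d=(8,1) right/bottom  bias=-1
  edge (14, 7)→(4, 13): d=(-10,6) right/bottom  bias=-1
  edge (4, 13)→(6, 6): d=(2,-7) top-left  bias=+0
    (3,3)@(7, 7): e=[7,42,9] → █
    (4,3)@(9, 7): e=[5,30,23] → █
    (5,3)@(11, 7): e=[3,18,37] → █
    (6,3)@(13, 7): e=[1,6,51] → █
    (7,3)@(15, 7): e=[-1,-6,65] → ·
    (3,4)@(7, 9): e=[23,22,13] → █
    (5,4)@(11, 9): e=[19,-2,41] → ·
    (6,4)@(13, 9): e=[17,-14,55] → ·
    (2,5)@(5, 11): e=[41,14,3] → █
    (4,5)@(9, 11): e=[37,-10,31] → ·
    (2,6)@(5, 13): e=[57,-6,7] → ·
    (3,6)@(7, 13): e=[55,-18,21] → ·
  covered (8 px):
    · · · · · · · ·
    · · · · · · · ·
    · · · · · · · ·
    · · · █ █ █ █ ·
    · · · █ █ · · ·
    · · █ █ · · · ·
    · · · · · · · ·
    · · · · · · · ·
    · · · · · · · ·
    · · · · · · · ·
    · · · · · · · ·
    · · · · · · · ·

Result: 15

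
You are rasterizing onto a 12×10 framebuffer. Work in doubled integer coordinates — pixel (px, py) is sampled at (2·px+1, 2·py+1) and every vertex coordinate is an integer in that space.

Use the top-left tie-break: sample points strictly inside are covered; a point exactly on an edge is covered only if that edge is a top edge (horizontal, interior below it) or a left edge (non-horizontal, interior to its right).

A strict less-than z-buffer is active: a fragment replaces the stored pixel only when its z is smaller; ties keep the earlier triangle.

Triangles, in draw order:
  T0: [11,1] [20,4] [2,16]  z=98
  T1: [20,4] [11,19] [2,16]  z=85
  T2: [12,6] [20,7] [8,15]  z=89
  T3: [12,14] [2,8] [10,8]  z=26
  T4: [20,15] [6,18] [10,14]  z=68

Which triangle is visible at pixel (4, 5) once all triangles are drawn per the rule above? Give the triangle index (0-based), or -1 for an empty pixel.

T0:
  2·area = 162
  edge (11, 1)→(20, 4): d=(9,3) right/bottom  bias=-1
  edge (20, 4)→(2, 16): d=(-18,12) right/bottom  bias=-1
  edge (2, 16)→(11, 1): d=(9,-15) top-left  bias=+0
    (5,0)@(11, 1): e=[0,162,0] → .  [on edge]
    (5,1)@(11, 3): e=[18,126,18] → X
    (6,1)@(13, 3): e=[12,102,48] → X
    (7,1)@(15, 3): e=[6,78,78] → X
    (8,1)@(17, 3): e=[0,54,108] → .  [on edge]
    (4,2)@(9, 5): e=[42,114,6] → X
    (8,2)@(17, 5): e=[18,18,126] → X
    (9,2)@(19, 5): e=[12,-6,156] → .
    (11,2)@(23, 5): e=[0,-54,216] → .  [on edge]
    (4,3)@(9, 7): e=[60,78,24] → X
    (8,3)@(17, 7): e=[36,-18,144] → .
    (3,4)@(7, 9): e=[84,66,12] → X
    (2,5)@(5, 11): e=[108,54,0] → X  [on edge]
  covered (20 px):
    . . . . . . . . . . . .
    . . . . . X X X . . . .
    . . . . X X X X X . . .
    . . . . X X X X . . . .
    . . . X X X . . . . . .
    . . X X X . . . . . . .
    . . X . . . . . . . . .
    . X . . . . . . . . . .
    . . . . . . . . . . . .
    . . . . . . . . . . . .
T1:
  2·area = 162
  edge (20, 4)→(11, 19): d=(-9,15) right/bottom  bias=-1
  edge (11, 19)→(2, 16): d=(-9,-3) top-left  bias=+0
  edge (2, 16)→(20, 4): d=(18,-12) top-left  bias=+0
    (9,2)@(19, 5): e=[6,150,6] → X
    (10,2)@(21, 5): e=[-24,156,30] → .
    (8,3)@(17, 7): e=[18,126,18] → X
    (9,3)@(19, 7): e=[-12,132,42] → .
    (6,4)@(13, 9): e=[60,96,6] → X
    (7,4)@(15, 9): e=[30,102,30] → X
    (8,4)@(17, 9): e=[0,108,54] → .  [on edge]
    (5,5)@(11, 11): e=[72,72,18] → X
    (8,5)@(17, 11): e=[-18,90,90] → .
    (3,6)@(7, 13): e=[114,42,6] → X
    (4,6)@(9, 13): e=[84,48,30] → X
    (7,6)@(15, 13): e=[-6,66,102] → .
    (2,8)@(5, 17): e=[108,0,54] → X  [on edge]
    (5,9)@(11, 19): e=[0,0,162] → .  [on edge]
  covered (20 px):
    . . . . . . . . . . . .
    . . . . . . . . . . . .
    . . . . . . . . . X . .
    . . . . . . . . X . . .
    . . . . . . X X . . . .
    . . . . . X X X . . . .
    . . . X X X X . . . . .
    . . X X X X X . . . . .
    . . X X X X . . . . . .
    . . . . . . . . . . . .
T2:
  2·area = 76
  edge (12, 6)→(20, 7): d=(8,1) right/bottom  bias=-1
  edge (20, 7)→(8, 15): d=(-12,8) right/bottom  bias=-1
  edge (8, 15)→(12, 6): d=(4,-9) top-left  bias=+0
    (11,2)@(23, 5): e=[-19,0,95] → .  [on edge]
    (6,3)@(13, 7): e=[7,56,13] → X
    (7,3)@(15, 7): e=[5,40,31] → X
    (8,3)@(17, 7): e=[3,24,49] → X
    (9,3)@(19, 7): e=[1,8,67] → X
    (10,3)@(21, 7): e=[-1,-8,85] → .
    (5,4)@(11, 9): e=[25,48,3] → X
    (8,4)@(17, 9): e=[19,0,57] → .  [on edge]
    (9,4)@(19, 9): e=[17,-16,75] → .
    (5,5)@(11, 11): e=[41,24,11] → X
    (7,5)@(15, 11): e=[37,-8,47] → .
    (4,6)@(9, 13): e=[59,16,1] → X
    (5,6)@(11, 13): e=[57,0,19] → .  [on edge]
    (2,8)@(5, 17): e=[95,0,-19] → .  [on edge]
  covered (10 px):
    . . . . . . . . . . . .
    . . . . . . . . . . . .
    . . . . . . . . . . . .
    . . . . . . X X X X . .
    . . . . . X X X . . . .
    . . . . . X X . . . . .
    . . . . X . . . . . . .
    . . . . . . . . . . . .
    . . . . . . . . . . . .
    . . . . . . . . . . . .
T3:
  2·area = 48
  edge (12, 14)→(2, 8): d=(-10,-6) top-left  bias=+0
  edge (2, 8)→(10, 8): d=(8,0) top-left  bias=+0
  edge (10, 8)→(12, 14): d=(2,6) right/bottom  bias=-1
    (4,2)@(9, 5): e=[72,-24,0] → .  [on edge]
    (2,4)@(5, 9): e=[8,8,32] → X
    (3,4)@(7, 9): e=[20,8,20] → X
    (4,4)@(9, 9): e=[32,8,8] → X
    (5,4)@(11, 9): e=[44,8,-4] → .
    (2,5)@(5, 11): e=[-12,24,36] → .
    (3,5)@(7, 11): e=[0,24,24] → X  [on edge]
    (5,5)@(11, 11): e=[24,24,0] → .  [on edge]
    (3,6)@(7, 13): e=[-20,40,28] → .
    (4,6)@(9, 13): e=[-8,40,16] → .
    (5,6)@(11, 13): e=[4,40,4] → X
    (6,6)@(13, 13): e=[16,40,-8] → .
    (6,8)@(13, 17): e=[-24,72,0] → .  [on edge]
    (8,8)@(17, 17): e=[0,72,-24] → .  [on edge]
  covered (6 px):
    . . . . . . . . . . . .
    . . . . . . . . . . . .
    . . . . . . . . . . . .
    . . . . . . . . . . . .
    . . X X X . . . . . . .
    . . . X X . . . . . . .
    . . . . . X . . . . . .
    . . . . . . . . . . . .
    . . . . . . . . . . . .
    . . . . . . . . . . . .
T4:
  2·area = 44
  edge (20, 15)→(6, 18): d=(-14,3) right/bottom  bias=-1
  edge (6, 18)→(10, 14): d=(4,-4) top-left  bias=+0
  edge (10, 14)→(20, 15): d=(10,1) right/bottom  bias=-1
    (11,0)@(23, 1): e=[187,0,-143] → .  [on edge]
    (10,1)@(21, 3): e=[165,0,-121] → .  [on edge]
    (9,2)@(19, 5): e=[143,0,-99] → .  [on edge]
    (8,3)@(17, 7): e=[121,0,-77] → .  [on edge]
    (7,4)@(15, 9): e=[99,0,-55] → .  [on edge]
    (6,5)@(13, 11): e=[77,0,-33] → .  [on edge]
    (5,6)@(11, 13): e=[55,0,-11] → .  [on edge]
    (4,7)@(9, 15): e=[33,0,11] → X  [on edge]
    (5,7)@(11, 15): e=[27,8,9] → X
    (6,7)@(13, 15): e=[21,16,7] → X
    (7,7)@(15, 15): e=[15,24,5] → X
    (8,7)@(17, 15): e=[9,32,3] → X
    (3,8)@(7, 17): e=[11,0,33] → X  [on edge]
    (2,9)@(5, 19): e=[-11,0,55] → .  [on edge]
  covered (8 px):
    . . . . . . . . . . . .
    . . . . . . . . . . . .
    . . . . . . . . . . . .
    . . . . . . . . . . . .
    . . . . . . . . . . . .
    . . . . . . . . . . . .
    . . . . . . . . . . . .
    . . . . X X X X X X . .
    . . . X X . . . . . . .
    . . . . . . . . . . . .

Z-buffer (winner per pixel, '.' = empty):
  . . . . . . . . . . . .
  . . . . . 0 0 0 . . . .
  . . . . 0 0 0 0 0 1 . .
  . . . . 0 0 2 2 1 2 . .
  . . 3 3 3 2 1 1 . . . .
  . . 0 3 3 1 1 1 . . . .
  . . 0 1 1 3 1 . . . . .
  . 0 1 1 4 4 4 4 4 4 . .
  . . 1 4 4 1 . . . . . .
  . . . . . . . . . . . .

Result: 3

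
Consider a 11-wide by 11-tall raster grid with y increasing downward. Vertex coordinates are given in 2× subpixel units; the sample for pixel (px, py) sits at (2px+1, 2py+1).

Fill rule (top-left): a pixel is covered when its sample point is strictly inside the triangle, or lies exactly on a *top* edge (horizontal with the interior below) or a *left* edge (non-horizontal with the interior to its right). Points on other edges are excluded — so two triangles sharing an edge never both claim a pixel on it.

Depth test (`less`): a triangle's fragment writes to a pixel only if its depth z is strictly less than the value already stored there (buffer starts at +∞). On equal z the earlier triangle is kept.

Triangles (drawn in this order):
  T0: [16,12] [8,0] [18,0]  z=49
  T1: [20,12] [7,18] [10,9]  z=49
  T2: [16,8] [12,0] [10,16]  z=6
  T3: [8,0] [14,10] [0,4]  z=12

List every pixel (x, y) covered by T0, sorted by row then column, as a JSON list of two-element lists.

T0:
  2·area = 120
  edge (16, 12)→(8, 0): d=(-8,-12) top-left  bias=+0
  edge (8, 0)→(18, 0): d=(10,0) top-left  bias=+0
  edge (18, 0)→(16, 12): d=(-2,12) right/bottom  bias=-1
    (4,0)@(9, 1): e=[4,10,106] → █
    (5,0)@(11, 1): e=[28,10,82] → █
    (6,0)@(13, 1): e=[52,10,58] → █
    (7,0)@(15, 1): e=[76,10,34] → █
    (8,0)@(17, 1): e=[100,10,10] → █
    (9,0)@(19, 1): e=[124,10,-14] → ·
    (4,1)@(9, 3): e=[-12,30,102] → ·
    (5,1)@(11, 3): e=[12,30,78] → █
    (9,1)@(19, 3): e=[108,30,-18] → ·
    (5,2)@(11, 5): e=[-4,50,74] → ·
    (6,2)@(13, 5): e=[20,50,50] → █
    (9,2)@(19, 5): e=[92,50,-22] → ·
  covered (15 px):
    · · · · █ █ █ █ █ · ·
    · · · · · █ █ █ █ · ·
    · · · · · · █ █ █ · ·
    · · · · · · █ █ · · ·
    · · · · · · · █ · · ·
    · · · · · · · · · · ·
    · · · · · · · · · · ·
    · · · · · · · · · · ·
    · · · · · · · · · · ·
    · · · · · · · · · · ·
    · · · · · · · · · · ·
T1:
  2·area = 99
  edge (20, 12)→(7, 18): d=(-13,6) right/bottom  bias=-1
  edge (7, 18)→(10, 9): d=(3,-9) top-left  bias=+0
  edge (10, 9)→(20, 12): d=(10,3) right/bottom  bias=-1
    (5,5)@(11, 11): e=[67,15,17] → █
    (6,5)@(13, 11): e=[55,33,11] → █
    (7,5)@(15, 11): e=[43,51,5] → █
    (8,5)@(17, 11): e=[31,69,-1] → ·
    (4,6)@(9, 13): e=[53,3,43] → █
    (8,6)@(17, 13): e=[5,75,19] → █
    (9,6)@(19, 13): e=[-7,93,13] → ·
    (4,7)@(9, 15): e=[27,9,63] → █
    (7,7)@(15, 15): e=[-9,63,45] → ·
    (8,7)@(17, 15): e=[-21,81,39] → ·
    (4,8)@(9, 17): e=[1,15,83] → █
    (5,8)@(11, 17): e=[-11,33,77] → ·
  covered (12 px):
    · · · · · · · · · · ·
    · · · · · · · · · · ·
    · · · · · · · · · · ·
    · · · · · · · · · · ·
    · · · · · · · · · · ·
    · · · · · █ █ █ · · ·
    · · · · █ █ █ █ █ · ·
    · · · · █ █ █ · · · ·
    · · · · █ · · · · · ·
    · · · · · · · · · · ·
    · · · · · · · · · · ·
T2:
  2·area = 80  (B↔C swapped to make it positive)
  edge (16, 8)→(10, 16): d=(-6,8) right/bottom  bias=-1
  edge (10, 16)→(12, 0): d=(2,-16) top-left  bias=+0
  edge (12, 0)→(16, 8): d=(4,8) right/bottom  bias=-1
    (6,1)@(13, 3): e=[54,22,4] → █
    (7,1)@(15, 3): e=[38,54,-12] → ·
    (6,2)@(13, 5): e=[42,26,12] → █
    (7,2)@(15, 5): e=[26,58,-4] → ·
    (6,3)@(13, 7): e=[30,30,20] → █
    (7,3)@(15, 7): e=[14,62,4] → █
    (8,3)@(17, 7): e=[-2,94,-12] → ·
    (5,4)@(11, 9): e=[34,2,44] → █
    (8,4)@(17, 9): e=[-14,98,-4] → ·
    (5,5)@(11, 11): e=[22,6,52] → █
    (7,5)@(15, 11): e=[-10,70,20] → ·
    (5,6)@(11, 13): e=[10,10,60] → █
  covered (10 px):
    · · · · · · · · · · ·
    · · · · · · █ · · · ·
    · · · · · · █ · · · ·
    · · · · · · █ █ · · ·
    · · · · · █ █ █ · · ·
    · · · · · █ █ · · · ·
    · · · · · █ · · · · ·
    · · · · · · · · · · ·
    · · · · · · · · · · ·
    · · · · · · · · · · ·
    · · · · · · · · · · ·
T3:
  2·area = 104
  edge (8, 0)→(14, 10): d=(6,10) right/bottom  bias=-1
  edge (14, 10)→(0, 4): d=(-14,-6) top-left  bias=+0
  edge (0, 4)→(8, 0): d=(8,-4) top-left  bias=+0
    (3,0)@(7, 1): e=[16,84,4] → █
    (4,0)@(9, 1): e=[-4,96,12] → ·
    (1,1)@(3, 3): e=[68,32,4] → █
    (2,1)@(5, 3): e=[48,44,12] → █
    (4,1)@(9, 3): e=[8,68,28] → █
    (5,1)@(11, 3): e=[-12,80,36] → ·
    (1,2)@(3, 5): e=[80,4,20] → █
    (5,2)@(11, 5): e=[0,52,52] → ·  [on edge]
    (1,3)@(3, 7): e=[92,-24,36] → ·
    (2,3)@(5, 7): e=[72,-12,44] → ·
    (3,3)@(7, 7): e=[52,0,52] → █  [on edge]
    (5,3)@(11, 7): e=[12,24,68] → █
    (10,6)@(21, 13): e=[-52,0,156] → ·  [on edge]
    (8,7)@(17, 15): e=[0,-52,156] → ·  [on edge]
  covered (13 px):
    · · · █ · · · · · · ·
    · █ █ █ █ · · · · · ·
    · █ █ █ █ · · · · · ·
    · · · █ █ █ · · · · ·
    · · · · · · █ · · · ·
    · · · · · · · · · · ·
    · · · · · · · · · · ·
    · · · · · · · · · · ·
    · · · · · · · · · · ·
    · · · · · · · · · · ·
    · · · · · · · · · · ·

Answer: [[4,0],[5,0],[6,0],[7,0],[8,0],[5,1],[6,1],[7,1],[8,1],[6,2],[7,2],[8,2],[6,3],[7,3],[7,4]]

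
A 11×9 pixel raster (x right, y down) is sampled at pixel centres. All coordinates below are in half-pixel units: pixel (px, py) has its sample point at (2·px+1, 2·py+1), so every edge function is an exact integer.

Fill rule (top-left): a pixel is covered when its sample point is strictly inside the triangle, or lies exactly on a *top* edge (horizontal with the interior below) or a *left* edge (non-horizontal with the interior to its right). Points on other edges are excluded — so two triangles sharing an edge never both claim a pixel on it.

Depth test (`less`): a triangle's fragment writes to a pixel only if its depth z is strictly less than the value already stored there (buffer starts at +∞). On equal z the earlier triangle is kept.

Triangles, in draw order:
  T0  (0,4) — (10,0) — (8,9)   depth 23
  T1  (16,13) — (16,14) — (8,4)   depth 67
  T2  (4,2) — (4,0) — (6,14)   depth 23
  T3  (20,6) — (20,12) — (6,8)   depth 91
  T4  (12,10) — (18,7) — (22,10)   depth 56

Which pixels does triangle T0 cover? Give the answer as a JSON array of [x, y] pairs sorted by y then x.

T0:
  2·area = 82
  edge (0, 4)→(10, 0): d=(10,-4) top-left  bias=+0
  edge (10, 0)→(8, 9): d=(-2,9) right/bottom  bias=-1
  edge (8, 9)→(0, 4): d=(-8,-5) top-left  bias=+0
    (4,0)@(9, 1): e=[6,7,69] → X
    (5,0)@(11, 1): e=[14,-11,79] → .
    (1,1)@(3, 3): e=[2,57,23] → X
    (2,1)@(5, 3): e=[10,39,33] → X
    (3,1)@(7, 3): e=[18,21,43] → X
    (5,1)@(11, 3): e=[34,-15,63] → .
    (1,2)@(3, 5): e=[22,53,7] → X
    (4,2)@(9, 5): e=[46,-1,37] → .
    (1,3)@(3, 7): e=[42,49,-9] → .
    (2,3)@(5, 7): e=[50,31,1] → X
    (4,3)@(9, 7): e=[66,-5,21] → .
    (2,4)@(5, 9): e=[70,27,-15] → .
  covered (10 px):
    . . . . X . . . . . .
    . X X X X . . . . . .
    . X X X . . . . . . .
    . . X X . . . . . . .
    . . . . . . . . . . .
    . . . . . . . . . . .
    . . . . . . . . . . .
    . . . . . . . . . . .
    . . . . . . . . . . .
T1:
  2·area = 8
  edge (16, 13)→(16, 14): d=(0,1) right/bottom  bias=-1
  edge (16, 14)→(8, 4): d=(-8,-10) top-left  bias=+0
  edge (8, 4)→(16, 13): d=(8,9) right/bottom  bias=-1
  covered (0 px):
    . . . . . . . . . . .
    . . . . . . . . . . .
    . . . . . . . . . . .
    . . . . . . . . . . .
    . . . . . . . . . . .
    . . . . . . . . . . .
    . . . . . . . . . . .
    . . . . . . . . . . .
    . . . . . . . . . . .
T2:
  2·area = 4
  edge (4, 2)→(4, 0): d=(0,-2) top-left  bias=+0
  edge (4, 0)→(6, 14): d=(2,14) right/bottom  bias=-1
  edge (6, 14)→(4, 2): d=(-2,-12) top-left  bias=+0
    (2,3)@(5, 7): e=[2,0,2] → .  [on edge]
  covered (0 px):
    . . . . . . . . . . .
    . . . . . . . . . . .
    . . . . . . . . . . .
    . . . . . . . . . . .
    . . . . . . . . . . .
    . . . . . . . . . . .
    . . . . . . . . . . .
    . . . . . . . . . . .
    . . . . . . . . . . .
T3:
  2·area = 84
  edge (20, 6)→(20, 12): d=(0,6) right/bottom  bias=-1
  edge (20, 12)→(6, 8): d=(-14,-4) top-left  bias=+0
  edge (6, 8)→(20, 6): d=(14,-2) top-left  bias=+0
    (6,3)@(13, 7): e=[42,42,0] → X  [on edge]
    (7,3)@(15, 7): e=[30,50,4] → X
    (8,3)@(17, 7): e=[18,58,8] → X
    (9,3)@(19, 7): e=[6,66,12] → X
    (10,3)@(21, 7): e=[-6,74,16] → .
    (5,4)@(11, 9): e=[54,6,24] → X
    (10,4)@(21, 9): e=[-6,46,44] → .
    (5,5)@(11, 11): e=[54,-22,52] → .
    (6,5)@(13, 11): e=[42,-14,56] → .
    (7,5)@(15, 11): e=[30,-6,60] → .
    (8,5)@(17, 11): e=[18,2,64] → X
    (10,5)@(21, 11): e=[-6,18,72] → .
  covered (11 px):
    . . . . . . . . . . .
    . . . . . . . . . . .
    . . . . . . . . . . .
    . . . . . . X X X X .
    . . . . . X X X X X .
    . . . . . . . . X X .
    . . . . . . . . . . .
    . . . . . . . . . . .
    . . . . . . . . . . .
T4:
  2·area = 30
  edge (12, 10)→(18, 7): d=(6,-3) top-left  bias=+0
  edge (18, 7)→(22, 10): d=(4,3) right/bottom  bias=-1
  edge (22, 10)→(12, 10): d=(-10,0) right/bottom  bias=-1
    (7,4)@(15, 9): e=[3,17,10] → X
    (8,4)@(17, 9): e=[9,11,10] → X
    (9,4)@(19, 9): e=[15,5,10] → X
    (10,4)@(21, 9): e=[21,-1,10] → .
    (7,5)@(15, 11): e=[15,25,-10] → .
    (8,5)@(17, 11): e=[21,19,-10] → .
    (9,5)@(19, 11): e=[27,13,-10] → .
  covered (3 px):
    . . . . . . . . . . .
    . . . . . . . . . . .
    . . . . . . . . . . .
    . . . . . . . . . . .
    . . . . . . . X X X .
    . . . . . . . . . . .
    . . . . . . . . . . .
    . . . . . . . . . . .
    . . . . . . . . . . .

Result: [[4,0],[1,1],[2,1],[3,1],[4,1],[1,2],[2,2],[3,2],[2,3],[3,3]]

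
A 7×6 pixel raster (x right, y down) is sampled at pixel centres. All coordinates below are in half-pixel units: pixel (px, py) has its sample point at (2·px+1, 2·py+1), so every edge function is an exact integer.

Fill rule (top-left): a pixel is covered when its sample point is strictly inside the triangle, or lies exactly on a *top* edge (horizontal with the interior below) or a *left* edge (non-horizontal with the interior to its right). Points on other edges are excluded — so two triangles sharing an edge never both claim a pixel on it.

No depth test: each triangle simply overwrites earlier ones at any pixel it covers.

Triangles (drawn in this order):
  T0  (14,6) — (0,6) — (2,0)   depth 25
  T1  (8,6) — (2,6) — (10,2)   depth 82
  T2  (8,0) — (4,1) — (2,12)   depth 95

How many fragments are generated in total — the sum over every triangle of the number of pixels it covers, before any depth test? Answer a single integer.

T0:
  2·area = 84
  edge (14, 6)→(0, 6): d=(-14,0) right/bottom  bias=-1
  edge (0, 6)→(2, 0): d=(2,-6) top-left  bias=+0
  edge (2, 0)→(14, 6): d=(12,6) right/bottom  bias=-1
    (1,0)@(3, 1): e=[70,8,6] → #
    (2,0)@(5, 1): e=[70,20,-6] → ·
    (0,1)@(1, 3): e=[42,0,42] → #  [on edge]
    (2,1)@(5, 3): e=[42,24,18] → #
    (3,1)@(7, 3): e=[42,36,6] → #
    (4,1)@(9, 3): e=[42,48,-6] → ·
    (0,2)@(1, 5): e=[14,4,66] → #
    (4,2)@(9, 5): e=[14,52,18] → #
    (5,2)@(11, 5): e=[14,64,6] → #
    (6,2)@(13, 5): e=[14,76,-6] → ·
    (0,3)@(1, 7): e=[-14,8,90] → ·
    (1,3)@(3, 7): e=[-14,20,78] → ·
  covered (11 px):
    · # · · · · ·
    # # # # · · ·
    # # # # # # ·
    · · · · · · ·
    · · · · · · ·
    · · · · · · ·
T1:
  2·area = 24
  edge (8, 6)→(2, 6): d=(-6,0) right/bottom  bias=-1
  edge (2, 6)→(10, 2): d=(8,-4) top-left  bias=+0
  edge (10, 2)→(8, 6): d=(-2,4) right/bottom  bias=-1
    (4,1)@(9, 3): e=[18,4,2] → #
    (5,1)@(11, 3): e=[18,12,-6] → ·
    (2,2)@(5, 5): e=[6,4,14] → #
    (3,2)@(7, 5): e=[6,12,6] → #
    (4,2)@(9, 5): e=[6,20,-2] → ·
    (2,3)@(5, 7): e=[-6,20,10] → ·
    (3,3)@(7, 7): e=[-6,28,2] → ·
  covered (3 px):
    · · · · · · ·
    · · · · # · ·
    · · # # · · ·
    · · · · · · ·
    · · · · · · ·
    · · · · · · ·
T2:
  2·area = 42  (B↔C swapped to make it positive)
  edge (8, 0)→(2, 12): d=(-6,12) right/bottom  bias=-1
  edge (2, 12)→(4, 1): d=(2,-11) top-left  bias=+0
  edge (4, 1)→(8, 0): d=(4,-1) top-left  bias=+0
    (2,0)@(5, 1): e=[30,11,1] → #
    (3,0)@(7, 1): e=[6,33,3] → #
    (4,0)@(9, 1): e=[-18,55,5] → ·
    (2,1)@(5, 3): e=[18,15,9] → #
    (3,1)@(7, 3): e=[-6,37,11] → ·
    (2,2)@(5, 5): e=[6,19,17] → #
    (3,2)@(7, 5): e=[-18,41,19] → ·
    (1,3)@(3, 7): e=[18,1,23] → #
    (2,3)@(5, 7): e=[-6,23,25] → ·
    (1,4)@(3, 9): e=[6,5,31] → #
    (2,4)@(5, 9): e=[-18,27,33] → ·
    (1,5)@(3, 11): e=[-6,9,39] → ·
  covered (6 px):
    · · # # · · ·
    · · # · · · ·
    · · # · · · ·
    · # · · · · ·
    · # · · · · ·
    · · · · · · ·

Final: 20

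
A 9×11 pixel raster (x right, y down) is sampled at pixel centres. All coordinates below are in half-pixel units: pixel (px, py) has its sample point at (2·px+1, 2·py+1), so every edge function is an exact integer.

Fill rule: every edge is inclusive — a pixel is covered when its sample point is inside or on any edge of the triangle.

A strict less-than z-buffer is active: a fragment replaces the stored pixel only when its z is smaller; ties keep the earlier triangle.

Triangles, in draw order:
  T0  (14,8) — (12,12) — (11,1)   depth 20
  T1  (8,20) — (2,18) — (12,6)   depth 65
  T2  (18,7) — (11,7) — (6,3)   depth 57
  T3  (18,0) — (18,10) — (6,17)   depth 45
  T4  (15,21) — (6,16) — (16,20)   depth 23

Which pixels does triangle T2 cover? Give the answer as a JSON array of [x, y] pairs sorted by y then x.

T0:
  2·area = 26
  edge (14, 8)→(12, 12): d=(-2,4) inclusive
  edge (12, 12)→(11, 1): d=(-1,-11) inclusive
  edge (11, 1)→(14, 8): d=(3,7) inclusive
    (5,0)@(11, 1): e=[26,0,0] → #  [on edge]
    (6,0)@(13, 1): e=[18,22,-14] → ·
    (5,1)@(11, 3): e=[22,-2,6] → ·
    (6,3)@(13, 7): e=[6,16,4] → #
    (7,3)@(15, 7): e=[-2,38,-10] → ·
    (6,4)@(13, 9): e=[2,14,10] → #
    (7,4)@(15, 9): e=[-6,36,-4] → ·
    (6,5)@(13, 11): e=[-2,12,16] → ·
    (8,7)@(17, 15): e=[-26,52,0] → ·  [on edge]
  covered (3 px):
    · · · · · # · · ·
    · · · · · · · · ·
    · · · · · · · · ·
    · · · · · · # · ·
    · · · · · · # · ·
    · · · · · · · · ·
    · · · · · · · · ·
    · · · · · · · · ·
    · · · · · · · · ·
    · · · · · · · · ·
    · · · · · · · · ·
T1:
  2·area = 92
  edge (8, 20)→(2, 18): d=(-6,-2) inclusive
  edge (2, 18)→(12, 6): d=(10,-12) inclusive
  edge (12, 6)→(8, 20): d=(-4,14) inclusive
    (5,4)@(11, 9): e=[72,18,2] → #
    (6,4)@(13, 9): e=[76,42,-26] → ·
    (4,5)@(9, 11): e=[56,14,22] → #
    (5,5)@(11, 11): e=[60,38,-6] → ·
    (3,6)@(7, 13): e=[40,10,42] → #
    (5,6)@(11, 13): e=[48,58,-14] → ·
    (2,7)@(5, 15): e=[24,6,62] → #
    (5,7)@(11, 15): e=[36,78,-22] → ·
    (1,8)@(3, 17): e=[8,2,82] → #
    (4,8)@(9, 17): e=[20,74,-2] → ·
    (1,9)@(3, 19): e=[-4,22,74] → ·
    (2,9)@(5, 19): e=[0,46,46] → #  [on edge]
    (5,10)@(11, 21): e=[0,138,-46] → ·  [on edge]
  covered (12 px):
    · · · · · · · · ·
    · · · · · · · · ·
    · · · · · · · · ·
    · · · · · · · · ·
    · · · · · # · · ·
    · · · · # · · · ·
    · · · # # · · · ·
    · · # # # · · · ·
    · # # # · · · · ·
    · · # # · · · · ·
    · · · · · · · · ·
T2:
  2·area = 28
  edge (18, 7)→(11, 7): d=(-7,0) inclusive
  edge (11, 7)→(6, 3): d=(-5,-4) inclusive
  edge (6, 3)→(18, 7): d=(12,4) inclusive
    (4,2)@(9, 5): e=[14,2,12] → #
    (5,2)@(11, 5): e=[14,10,4] → #
    (6,2)@(13, 5): e=[14,18,-4] → ·
    (0,3)@(1, 7): e=[0,-40,68] → ·  [on edge]
    (1,3)@(3, 7): e=[0,-32,60] → ·  [on edge]
    (2,3)@(5, 7): e=[0,-24,52] → ·  [on edge]
    (3,3)@(7, 7): e=[0,-16,44] → ·  [on edge]
    (4,3)@(9, 7): e=[0,-8,36] → ·  [on edge]
    (5,3)@(11, 7): e=[0,0,28] → #  [on edge]
    (6,3)@(13, 7): e=[0,8,20] → #  [on edge]
    (7,3)@(15, 7): e=[0,16,12] → #  [on edge]
    (8,3)@(17, 7): e=[0,24,4] → #  [on edge]
  covered (6 px):
    · · · · · · · · ·
    · · · · · · · · ·
    · · · · # # · · ·
    · · · · · # # # #
    · · · · · · · · ·
    · · · · · · · · ·
    · · · · · · · · ·
    · · · · · · · · ·
    · · · · · · · · ·
    · · · · · · · · ·
    · · · · · · · · ·
T3:
  2·area = 120
  edge (18, 0)→(18, 10): d=(0,10) inclusive
  edge (18, 10)→(6, 17): d=(-12,7) inclusive
  edge (6, 17)→(18, 0): d=(12,-17) inclusive
    (8,1)@(17, 3): e=[10,91,19] → #
    (7,2)@(15, 5): e=[30,81,9] → #
    (7,3)@(15, 7): e=[30,57,33] → #
    (6,4)@(13, 9): e=[50,47,23] → #
    (5,5)@(11, 11): e=[70,37,13] → #
    (8,5)@(17, 11): e=[10,-5,115] → ·
    (4,6)@(9, 13): e=[90,27,3] → #
    (6,6)@(13, 13): e=[50,-1,71] → ·
    (7,6)@(15, 13): e=[30,-15,105] → ·
    (4,7)@(9, 15): e=[90,3,27] → #
    (5,7)@(11, 15): e=[70,-11,61] → ·
    (4,8)@(9, 17): e=[90,-21,51] → ·
  covered (14 px):
    · · · · · · · · ·
    · · · · · · · · #
    · · · · · · · # #
    · · · · · · · # #
    · · · · · · # # #
    · · · · · # # # ·
    · · · · # # · · ·
    · · · · # · · · ·
    · · · · · · · · ·
    · · · · · · · · ·
    · · · · · · · · ·
T4:
  2·area = 14
  edge (15, 21)→(6, 16): d=(-9,-5) inclusive
  edge (6, 16)→(16, 20): d=(10,4) inclusive
  edge (16, 20)→(15, 21): d=(-1,1) inclusive
    (6,9)@(13, 19): e=[8,2,4] → #
    (7,9)@(15, 19): e=[18,-6,2] → ·
    (8,9)@(17, 19): e=[28,-14,0] → ·  [on edge]
    (6,10)@(13, 21): e=[-10,22,2] → ·
    (7,10)@(15, 21): e=[0,14,0] → #  [on edge]
    (8,10)@(17, 21): e=[10,6,-2] → ·
  covered (2 px):
    · · · · · · · · ·
    · · · · · · · · ·
    · · · · · · · · ·
    · · · · · · · · ·
    · · · · · · · · ·
    · · · · · · · · ·
    · · · · · · · · ·
    · · · · · · · · ·
    · · · · · · · · ·
    · · · · · · # · ·
    · · · · · · · # ·

Answer: [[4,2],[5,2],[5,3],[6,3],[7,3],[8,3]]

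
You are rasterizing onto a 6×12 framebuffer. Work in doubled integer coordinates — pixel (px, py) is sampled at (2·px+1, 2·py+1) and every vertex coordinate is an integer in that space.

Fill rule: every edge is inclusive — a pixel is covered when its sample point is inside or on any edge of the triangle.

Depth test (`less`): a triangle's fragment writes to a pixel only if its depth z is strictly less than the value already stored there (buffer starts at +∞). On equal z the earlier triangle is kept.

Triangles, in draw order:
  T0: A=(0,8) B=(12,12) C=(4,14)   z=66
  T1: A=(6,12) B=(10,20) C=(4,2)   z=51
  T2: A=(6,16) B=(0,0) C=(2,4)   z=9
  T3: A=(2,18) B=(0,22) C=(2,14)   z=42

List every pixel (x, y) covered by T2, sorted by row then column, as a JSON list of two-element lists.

T0:
  2·area = 56
  edge (0, 8)→(12, 12): d=(12,4) inclusive
  edge (12, 12)→(4, 14): d=(-8,2) inclusive
  edge (4, 14)→(0, 8): d=(-4,-6) inclusive
    (0,4)@(1, 9): e=[8,46,2] → X
    (1,4)@(3, 9): e=[0,42,14] → X  [on edge]
    (2,4)@(5, 9): e=[-8,38,26] → .
    (0,5)@(1, 11): e=[32,30,-6] → .
    (1,5)@(3, 11): e=[24,26,6] → X
    (2,5)@(5, 11): e=[16,22,18] → X
    (3,5)@(7, 11): e=[8,18,30] → X
    (4,5)@(9, 11): e=[0,14,42] → X  [on edge]
    (5,5)@(11, 11): e=[-8,10,54] → .
    (1,6)@(3, 13): e=[48,10,-2] → .
    (2,6)@(5, 13): e=[40,6,10] → X
    (4,6)@(9, 13): e=[24,-2,34] → .
  covered (8 px):
    . . . . . .
    . . . . . .
    . . . . . .
    . . . . . .
    X X . . . .
    . X X X X .
    . . X X . .
    . . . . . .
    . . . . . .
    . . . . . .
    . . . . . .
    . . . . . .
T1:
  2·area = 24  (B↔C swapped to make it positive)
  edge (6, 12)→(4, 2): d=(-2,-10) inclusive
  edge (4, 2)→(10, 20): d=(6,18) inclusive
  edge (10, 20)→(6, 12): d=(-4,-8) inclusive
    (2,2)@(5, 5): e=[4,0,20] → X  [on edge]
    (3,2)@(7, 5): e=[24,-36,36] → .
    (2,3)@(5, 7): e=[0,12,12] → X  [on edge]
    (3,3)@(7, 7): e=[20,-24,28] → .
    (2,4)@(5, 9): e=[-4,24,4] → .
    (3,5)@(7, 11): e=[12,0,12] → X  [on edge]
    (4,5)@(9, 11): e=[32,-36,28] → .
    (3,6)@(7, 13): e=[8,12,4] → X
    (4,6)@(9, 13): e=[28,-24,20] → .
    (3,7)@(7, 15): e=[4,24,-4] → .
    (3,8)@(7, 17): e=[0,36,-12] → .  [on edge]
    (4,8)@(9, 17): e=[20,0,4] → X  [on edge]
    (5,11)@(11, 23): e=[28,0,-4] → .  [on edge]
  covered (5 px):
    . . . . . .
    . . . . . .
    . . X . . .
    . . X . . .
    . . . . . .
    . . . X . .
    . . . X . .
    . . . . . .
    . . . . X .
    . . . . . .
    . . . . . .
    . . . . . .
T2:
  2·area = 8
  edge (6, 16)→(0, 0): d=(-6,-16) inclusive
  edge (0, 0)→(2, 4): d=(2,4) inclusive
  edge (2, 4)→(6, 16): d=(4,12) inclusive
    (0,0)@(1, 1): e=[10,-2,0] → .  [on edge]
    (1,3)@(3, 7): e=[6,2,0] → X  [on edge]
    (2,3)@(5, 7): e=[38,-6,-24] → .
    (1,4)@(3, 9): e=[-6,6,8] → .
    (2,6)@(5, 13): e=[2,6,0] → X  [on edge]
    (3,6)@(7, 13): e=[34,-2,-24] → .
    (2,7)@(5, 15): e=[-10,10,8] → .
    (3,9)@(7, 19): e=[-2,10,0] → .  [on edge]
  covered (2 px):
    . . . . . .
    . . . . . .
    . . . . . .
    . X . . . .
    . . . . . .
    . . . . . .
    . . X . . .
    . . . . . .
    . . . . . .
    . . . . . .
    . . . . . .
    . . . . . .
T3:
  2·area = 8
  edge (2, 18)→(0, 22): d=(-2,4) inclusive
  edge (0, 22)→(2, 14): d=(2,-8) inclusive
  edge (2, 14)→(2, 18): d=(0,4) inclusive
    (0,9)@(1, 19): e=[2,2,4] → X
    (1,9)@(3, 19): e=[-6,18,-4] → .
    (0,10)@(1, 21): e=[-2,6,4] → .
  covered (1 px):
    . . . . . .
    . . . . . .
    . . . . . .
    . . . . . .
    . . . . . .
    . . . . . .
    . . . . . .
    . . . . . .
    . . . . . .
    X . . . . .
    . . . . . .
    . . . . . .

Result: [[1,3],[2,6]]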